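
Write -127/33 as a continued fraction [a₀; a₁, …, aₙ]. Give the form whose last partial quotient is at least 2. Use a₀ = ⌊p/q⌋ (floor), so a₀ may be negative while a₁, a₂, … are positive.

[-4; 6, 1, 1, 2]

-127 = -4·33 + 5
33 = 6·5 + 3
5 = 1·3 + 2
3 = 1·2 + 1
2 = 2·1 + 0  (stop)
So -127/33 = [-4; 6, 1, 1, 2].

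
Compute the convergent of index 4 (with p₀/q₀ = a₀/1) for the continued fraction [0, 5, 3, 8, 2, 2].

53/282

Using pₖ = aₖpₖ₋₁ + pₖ₋₂, qₖ = aₖqₖ₋₁ + qₖ₋₂ (with p₋₁=1, p₋₂=0, q₋₁=0, q₋₂=1):
  k=0: a=0, p=0, q=1
  k=1: a=5, p=1, q=5
  k=2: a=3, p=3, q=16
  k=3: a=8, p=25, q=133
  k=4: a=2, p=53, q=282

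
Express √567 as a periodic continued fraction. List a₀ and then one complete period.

[23; 1, 4, 3, 4, 1, 46]

a₀ = ⌊√567⌋ = 23.
With m₀=0, d₀=1 and mₖ₊₁ = dₖaₖ − mₖ, dₖ₊₁ = (n − mₖ₊₁²)/dₖ, aₖ₊₁ = ⌊(a₀+mₖ₊₁)/dₖ₊₁⌋:
  k=1: m=23, d=38, a=1
  k=2: m=15, d=9, a=4
  k=3: m=21, d=14, a=3
  k=4: m=21, d=9, a=4
  k=5: m=15, d=38, a=1
  k=6: m=23, d=1, a=46
d=1 and a=2a₀=46 at k=6, so the next step gives (m, d) = (23, 38) again — its k=1 value — and the period has length 6.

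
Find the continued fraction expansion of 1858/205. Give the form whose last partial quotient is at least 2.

[9; 15, 1, 3, 3]

1858 = 9·205 + 13
205 = 15·13 + 10
13 = 1·10 + 3
10 = 3·3 + 1
3 = 3·1 + 0  (stop)
So 1858/205 = [9; 15, 1, 3, 3].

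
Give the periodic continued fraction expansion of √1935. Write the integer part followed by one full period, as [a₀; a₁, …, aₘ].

a₀ = ⌊√1935⌋ = 43.
With m₀=0, d₀=1 and mₖ₊₁ = dₖaₖ − mₖ, dₖ₊₁ = (n − mₖ₊₁²)/dₖ, aₖ₊₁ = ⌊(a₀+mₖ₊₁)/dₖ₊₁⌋:
  k=1: m=43, d=86, a=1
  k=2: m=43, d=1, a=86
d=1 and a=2a₀=86 at k=2, so the next step gives (m, d) = (43, 86) again — its k=1 value — and the period has length 2.

[43; 1, 86]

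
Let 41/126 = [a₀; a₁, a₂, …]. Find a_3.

41 = 0·126 + 41   →  a_0 = 0
126 = 3·41 + 3   →  a_1 = 3
41 = 13·3 + 2   →  a_2 = 13
3 = 1·2 + 1   →  a_3 = 1

1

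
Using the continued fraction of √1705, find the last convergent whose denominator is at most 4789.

81551/1975

√1705 = [41; 3, 2, 3, 82, …] (period length 4).
Convergents:
  p_0/q_0 = 41/1
  p_1/q_1 = 124/3
  p_2/q_2 = 289/7
  p_3/q_3 = 991/24
  p_4/q_4 = 81551/1975
  p_5/q_5 = 245644/5949
q_4 = 1975 ≤ 4789 < 5949 = q_5, so the answer is 81551/1975.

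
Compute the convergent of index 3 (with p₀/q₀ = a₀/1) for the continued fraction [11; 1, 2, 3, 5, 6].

117/10

Using pₖ = aₖpₖ₋₁ + pₖ₋₂, qₖ = aₖqₖ₋₁ + qₖ₋₂ (with p₋₁=1, p₋₂=0, q₋₁=0, q₋₂=1):
  k=0: a=11, p=11, q=1
  k=1: a=1, p=12, q=1
  k=2: a=2, p=35, q=3
  k=3: a=3, p=117, q=10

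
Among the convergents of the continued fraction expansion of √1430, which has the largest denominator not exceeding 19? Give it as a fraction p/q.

416/11

√1430 = [37; 1, 4, 2, 2, 2, 4, 1, 74, …] (period length 8).
Convergents:
  p_0/q_0 = 37/1
  p_1/q_1 = 38/1
  p_2/q_2 = 189/5
  p_3/q_3 = 416/11
  p_4/q_4 = 1021/27
q_3 = 11 ≤ 19 < 27 = q_4, so the answer is 416/11.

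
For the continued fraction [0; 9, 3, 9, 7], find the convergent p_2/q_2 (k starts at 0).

3/28

Using pₖ = aₖpₖ₋₁ + pₖ₋₂, qₖ = aₖqₖ₋₁ + qₖ₋₂ (with p₋₁=1, p₋₂=0, q₋₁=0, q₋₂=1):
  k=0: a=0, p=0, q=1
  k=1: a=9, p=1, q=9
  k=2: a=3, p=3, q=28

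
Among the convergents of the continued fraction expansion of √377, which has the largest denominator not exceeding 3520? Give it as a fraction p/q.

45221/2329

√377 = [19; 2, 2, 2, 38, …] (period length 4).
Convergents:
  p_0/q_0 = 19/1
  p_1/q_1 = 39/2
  p_2/q_2 = 97/5
  p_3/q_3 = 233/12
  p_4/q_4 = 8951/461
  p_5/q_5 = 18135/934
  p_6/q_6 = 45221/2329
  p_7/q_7 = 108577/5592
q_6 = 2329 ≤ 3520 < 5592 = q_7, so the answer is 45221/2329.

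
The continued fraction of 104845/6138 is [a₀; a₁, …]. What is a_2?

104845 = 17·6138 + 499   →  a_0 = 17
6138 = 12·499 + 150   →  a_1 = 12
499 = 3·150 + 49   →  a_2 = 3

3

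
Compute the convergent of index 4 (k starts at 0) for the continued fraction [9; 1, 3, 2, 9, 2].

831/85

Using pₖ = aₖpₖ₋₁ + pₖ₋₂, qₖ = aₖqₖ₋₁ + qₖ₋₂ (with p₋₁=1, p₋₂=0, q₋₁=0, q₋₂=1):
  k=0: a=9, p=9, q=1
  k=1: a=1, p=10, q=1
  k=2: a=3, p=39, q=4
  k=3: a=2, p=88, q=9
  k=4: a=9, p=831, q=85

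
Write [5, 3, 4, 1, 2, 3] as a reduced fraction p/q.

Using pₖ = aₖpₖ₋₁ + pₖ₋₂ and qₖ = aₖqₖ₋₁ + qₖ₋₂:
  k=0: a=5, p=5, q=1
  k=1: a=3, p=16, q=3
  k=2: a=4, p=69, q=13
  k=3: a=1, p=85, q=16
  k=4: a=2, p=239, q=45
  k=5: a=3, p=802, q=151

802/151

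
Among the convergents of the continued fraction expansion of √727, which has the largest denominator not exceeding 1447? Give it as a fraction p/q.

38557/1430

√727 = [26; 1, 25, 1, 52, …] (period length 4).
Convergents:
  p_0/q_0 = 26/1
  p_1/q_1 = 27/1
  p_2/q_2 = 701/26
  p_3/q_3 = 728/27
  p_4/q_4 = 38557/1430
  p_5/q_5 = 39285/1457
q_4 = 1430 ≤ 1447 < 1457 = q_5, so the answer is 38557/1430.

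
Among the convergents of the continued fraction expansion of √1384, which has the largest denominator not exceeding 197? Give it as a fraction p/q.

3497/94

√1384 = [37; 4, 1, 17, 1, 4, 74, …] (period length 6).
Convergents:
  p_0/q_0 = 37/1
  p_1/q_1 = 149/4
  p_2/q_2 = 186/5
  p_3/q_3 = 3311/89
  p_4/q_4 = 3497/94
  p_5/q_5 = 17299/465
q_4 = 94 ≤ 197 < 465 = q_5, so the answer is 3497/94.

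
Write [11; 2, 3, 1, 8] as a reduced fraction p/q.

Fold from the inside: start with 8/1.
  1 + 1/8 = 9/8
  3 + 8/9 = 35/9
  2 + 9/35 = 79/35
  11 + 35/79 = 904/79

904/79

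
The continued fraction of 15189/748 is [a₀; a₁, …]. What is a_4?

3

15189 = 20·748 + 229   →  a_0 = 20
748 = 3·229 + 61   →  a_1 = 3
229 = 3·61 + 46   →  a_2 = 3
61 = 1·46 + 15   →  a_3 = 1
46 = 3·15 + 1   →  a_4 = 3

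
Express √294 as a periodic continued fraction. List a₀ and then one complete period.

a₀ = ⌊√294⌋ = 17.
With m₀=0, d₀=1 and mₖ₊₁ = dₖaₖ − mₖ, dₖ₊₁ = (n − mₖ₊₁²)/dₖ, aₖ₊₁ = ⌊(a₀+mₖ₊₁)/dₖ₊₁⌋:
  k=1: m=17, d=5, a=6
  k=2: m=13, d=25, a=1
  k=3: m=12, d=6, a=4
  k=4: m=12, d=25, a=1
  k=5: m=13, d=5, a=6
  k=6: m=17, d=1, a=34
d=1 and a=2a₀=34 at k=6, so the next step gives (m, d) = (17, 5) again — its k=1 value — and the period has length 6.

[17; 6, 1, 4, 1, 6, 34]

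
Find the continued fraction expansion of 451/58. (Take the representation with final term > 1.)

[7; 1, 3, 2, 6]

451 = 7·58 + 45
58 = 1·45 + 13
45 = 3·13 + 6
13 = 2·6 + 1
6 = 6·1 + 0  (stop)
So 451/58 = [7; 1, 3, 2, 6].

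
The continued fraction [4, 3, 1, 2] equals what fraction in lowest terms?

Fold from the inside: start with 2/1.
  1 + 1/2 = 3/2
  3 + 2/3 = 11/3
  4 + 3/11 = 47/11

47/11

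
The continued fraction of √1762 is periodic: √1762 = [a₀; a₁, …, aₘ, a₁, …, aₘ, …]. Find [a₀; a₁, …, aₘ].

[41; 1, 40, 1, 82]

a₀ = ⌊√1762⌋ = 41.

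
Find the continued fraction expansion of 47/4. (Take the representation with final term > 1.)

47 = 11·4 + 3
4 = 1·3 + 1
3 = 3·1 + 0  (stop)
So 47/4 = [11; 1, 3].

[11; 1, 3]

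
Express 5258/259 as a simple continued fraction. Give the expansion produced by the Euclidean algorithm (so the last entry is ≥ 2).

[20; 3, 3, 8, 3]

5258 = 20*259 + 78
259 = 3*78 + 25
78 = 3*25 + 3
25 = 8*3 + 1
3 = 3*1 + 0  (stop)
So 5258/259 = [20; 3, 3, 8, 3].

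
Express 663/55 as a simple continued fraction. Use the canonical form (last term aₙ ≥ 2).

[12; 18, 3]

663 = 12*55 + 3
55 = 18*3 + 1
3 = 3*1 + 0  (stop)
So 663/55 = [12; 18, 3].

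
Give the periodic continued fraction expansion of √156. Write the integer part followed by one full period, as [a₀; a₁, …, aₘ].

a₀ = ⌊√156⌋ = 12.
With m₀=0, d₀=1 and mₖ₊₁ = dₖaₖ − mₖ, dₖ₊₁ = (n − mₖ₊₁²)/dₖ, aₖ₊₁ = ⌊(a₀+mₖ₊₁)/dₖ₊₁⌋:
  k=1: m=12, d=12, a=2
  k=2: m=12, d=1, a=24
d=1 and a=2a₀=24 at k=2, so the next step gives (m, d) = (12, 12) again — its k=1 value — and the period has length 2.

[12; 2, 24]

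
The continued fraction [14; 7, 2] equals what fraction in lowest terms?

212/15

Using pₖ = aₖpₖ₋₁ + pₖ₋₂ and qₖ = aₖqₖ₋₁ + qₖ₋₂:
  k=0: a=14, p=14, q=1
  k=1: a=7, p=99, q=7
  k=2: a=2, p=212, q=15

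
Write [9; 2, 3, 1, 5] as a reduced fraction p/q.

Fold from the inside: start with 5/1.
  1 + 1/5 = 6/5
  3 + 5/6 = 23/6
  2 + 6/23 = 52/23
  9 + 23/52 = 491/52

491/52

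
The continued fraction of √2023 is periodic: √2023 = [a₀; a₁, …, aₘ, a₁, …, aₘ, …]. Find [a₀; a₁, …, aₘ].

[44; 1, 43, 1, 88]

a₀ = ⌊√2023⌋ = 44.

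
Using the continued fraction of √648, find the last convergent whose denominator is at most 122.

√648 = [25; 2, 5, 6, 5, 2, 50, …] (period length 6).
Convergents:
  p_0/q_0 = 25/1
  p_1/q_1 = 51/2
  p_2/q_2 = 280/11
  p_3/q_3 = 1731/68
  p_4/q_4 = 8935/351
q_3 = 68 ≤ 122 < 351 = q_4, so the answer is 1731/68.

1731/68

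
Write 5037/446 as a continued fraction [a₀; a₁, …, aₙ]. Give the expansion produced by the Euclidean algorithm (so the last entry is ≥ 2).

5037 = 11·446 + 131
446 = 3·131 + 53
131 = 2·53 + 25
53 = 2·25 + 3
25 = 8·3 + 1
3 = 3·1 + 0  (stop)
So 5037/446 = [11; 3, 2, 2, 8, 3].

[11; 3, 2, 2, 8, 3]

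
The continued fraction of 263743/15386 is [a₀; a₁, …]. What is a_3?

3

263743 = 17·15386 + 2181   →  a_0 = 17
15386 = 7·2181 + 119   →  a_1 = 7
2181 = 18·119 + 39   →  a_2 = 18
119 = 3·39 + 2   →  a_3 = 3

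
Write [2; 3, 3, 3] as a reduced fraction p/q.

76/33

Using pₖ = aₖpₖ₋₁ + pₖ₋₂ and qₖ = aₖqₖ₋₁ + qₖ₋₂:
  k=0: a=2, p=2, q=1
  k=1: a=3, p=7, q=3
  k=2: a=3, p=23, q=10
  k=3: a=3, p=76, q=33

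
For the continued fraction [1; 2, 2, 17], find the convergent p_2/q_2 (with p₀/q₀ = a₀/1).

7/5

Using pₖ = aₖpₖ₋₁ + pₖ₋₂, qₖ = aₖqₖ₋₁ + qₖ₋₂ (with p₋₁=1, p₋₂=0, q₋₁=0, q₋₂=1):
  k=0: a=1, p=1, q=1
  k=1: a=2, p=3, q=2
  k=2: a=2, p=7, q=5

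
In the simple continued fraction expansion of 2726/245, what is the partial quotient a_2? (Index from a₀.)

1

2726 = 11·245 + 31   →  a_0 = 11
245 = 7·31 + 28   →  a_1 = 7
31 = 1·28 + 3   →  a_2 = 1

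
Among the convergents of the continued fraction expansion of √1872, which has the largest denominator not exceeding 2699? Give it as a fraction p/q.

√1872 = [43; 3, 1, 3, 86, …] (period length 4).
Convergents:
  p_0/q_0 = 43/1
  p_1/q_1 = 130/3
  p_2/q_2 = 173/4
  p_3/q_3 = 649/15
  p_4/q_4 = 55987/1294
  p_5/q_5 = 168610/3897
q_4 = 1294 ≤ 2699 < 3897 = q_5, so the answer is 55987/1294.

55987/1294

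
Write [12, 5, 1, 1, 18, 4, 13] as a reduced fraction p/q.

Using pₖ = aₖpₖ₋₁ + pₖ₋₂ and qₖ = aₖqₖ₋₁ + qₖ₋₂:
  k=0: a=12, p=12, q=1
  k=1: a=5, p=61, q=5
  k=2: a=1, p=73, q=6
  k=3: a=1, p=134, q=11
  k=4: a=18, p=2485, q=204
  k=5: a=4, p=10074, q=827
  k=6: a=13, p=133447, q=10955

133447/10955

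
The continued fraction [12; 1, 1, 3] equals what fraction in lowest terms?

88/7

Fold from the inside: start with 3/1.
  1 + 1/3 = 4/3
  1 + 3/4 = 7/4
  12 + 4/7 = 88/7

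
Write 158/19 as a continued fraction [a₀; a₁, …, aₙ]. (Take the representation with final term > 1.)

158 = 8×19 + 6
19 = 3×6 + 1
6 = 6×1 + 0  (stop)
So 158/19 = [8; 3, 6].

[8; 3, 6]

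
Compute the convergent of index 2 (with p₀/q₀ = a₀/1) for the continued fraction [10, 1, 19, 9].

219/20

Using pₖ = aₖpₖ₋₁ + pₖ₋₂, qₖ = aₖqₖ₋₁ + qₖ₋₂ (with p₋₁=1, p₋₂=0, q₋₁=0, q₋₂=1):
  k=0: a=10, p=10, q=1
  k=1: a=1, p=11, q=1
  k=2: a=19, p=219, q=20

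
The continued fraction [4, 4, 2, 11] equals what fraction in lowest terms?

Using pₖ = aₖpₖ₋₁ + pₖ₋₂ and qₖ = aₖqₖ₋₁ + qₖ₋₂:
  k=0: a=4, p=4, q=1
  k=1: a=4, p=17, q=4
  k=2: a=2, p=38, q=9
  k=3: a=11, p=435, q=103

435/103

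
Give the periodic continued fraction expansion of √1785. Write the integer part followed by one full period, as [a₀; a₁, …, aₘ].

a₀ = ⌊√1785⌋ = 42.
With m₀=0, d₀=1 and mₖ₊₁ = dₖaₖ − mₖ, dₖ₊₁ = (n − mₖ₊₁²)/dₖ, aₖ₊₁ = ⌊(a₀+mₖ₊₁)/dₖ₊₁⌋:
  k=1: m=42, d=21, a=4
  k=2: m=42, d=1, a=84
d=1 and a=2a₀=84 at k=2, so the next step gives (m, d) = (42, 21) again — its k=1 value — and the period has length 2.

[42; 4, 84]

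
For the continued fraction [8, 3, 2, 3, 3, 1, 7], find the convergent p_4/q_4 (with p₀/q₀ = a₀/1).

Using pₖ = aₖpₖ₋₁ + pₖ₋₂, qₖ = aₖqₖ₋₁ + qₖ₋₂ (with p₋₁=1, p₋₂=0, q₋₁=0, q₋₂=1):
  k=0: a=8, p=8, q=1
  k=1: a=3, p=25, q=3
  k=2: a=2, p=58, q=7
  k=3: a=3, p=199, q=24
  k=4: a=3, p=655, q=79

655/79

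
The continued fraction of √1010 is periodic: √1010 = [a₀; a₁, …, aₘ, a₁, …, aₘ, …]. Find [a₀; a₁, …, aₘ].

a₀ = ⌊√1010⌋ = 31.

[31; 1, 3, 1, 1, 3, 1, 62]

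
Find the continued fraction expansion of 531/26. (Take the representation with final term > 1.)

[20; 2, 2, 1, 3]

531 = 20*26 + 11
26 = 2*11 + 4
11 = 2*4 + 3
4 = 1*3 + 1
3 = 3*1 + 0  (stop)
So 531/26 = [20; 2, 2, 1, 3].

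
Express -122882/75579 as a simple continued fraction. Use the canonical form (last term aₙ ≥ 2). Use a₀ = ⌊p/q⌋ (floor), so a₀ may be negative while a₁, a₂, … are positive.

[-2; 2, 1, 2, 17, 2, 15, 17]

-122882 = -2×75579 + 28276
75579 = 2×28276 + 19027
28276 = 1×19027 + 9249
19027 = 2×9249 + 529
9249 = 17×529 + 256
529 = 2×256 + 17
256 = 15×17 + 1
17 = 17×1 + 0  (stop)
So -122882/75579 = [-2; 2, 1, 2, 17, 2, 15, 17].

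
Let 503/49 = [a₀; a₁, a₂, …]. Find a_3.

503 = 10·49 + 13   →  a_0 = 10
49 = 3·13 + 10   →  a_1 = 3
13 = 1·10 + 3   →  a_2 = 1
10 = 3·3 + 1   →  a_3 = 3

3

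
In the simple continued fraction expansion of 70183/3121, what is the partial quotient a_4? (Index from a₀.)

1

70183 = 22·3121 + 1521   →  a_0 = 22
3121 = 2·1521 + 79   →  a_1 = 2
1521 = 19·79 + 20   →  a_2 = 19
79 = 3·20 + 19   →  a_3 = 3
20 = 1·19 + 1   →  a_4 = 1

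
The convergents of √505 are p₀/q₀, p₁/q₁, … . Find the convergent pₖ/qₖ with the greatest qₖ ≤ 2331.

√505 = [22; 2, 8, 2, 44, …] (period length 4).
Convergents:
  p_0/q_0 = 22/1
  p_1/q_1 = 45/2
  p_2/q_2 = 382/17
  p_3/q_3 = 809/36
  p_4/q_4 = 35978/1601
  p_5/q_5 = 72765/3238
q_4 = 1601 ≤ 2331 < 3238 = q_5, so the answer is 35978/1601.

35978/1601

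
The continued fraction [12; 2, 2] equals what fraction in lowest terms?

Using pₖ = aₖpₖ₋₁ + pₖ₋₂ and qₖ = aₖqₖ₋₁ + qₖ₋₂:
  k=0: a=12, p=12, q=1
  k=1: a=2, p=25, q=2
  k=2: a=2, p=62, q=5

62/5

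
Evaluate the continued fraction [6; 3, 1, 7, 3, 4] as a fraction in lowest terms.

2622/419

Using pₖ = aₖpₖ₋₁ + pₖ₋₂ and qₖ = aₖqₖ₋₁ + qₖ₋₂:
  k=0: a=6, p=6, q=1
  k=1: a=3, p=19, q=3
  k=2: a=1, p=25, q=4
  k=3: a=7, p=194, q=31
  k=4: a=3, p=607, q=97
  k=5: a=4, p=2622, q=419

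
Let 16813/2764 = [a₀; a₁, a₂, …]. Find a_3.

3

16813 = 6·2764 + 229   →  a_0 = 6
2764 = 12·229 + 16   →  a_1 = 12
229 = 14·16 + 5   →  a_2 = 14
16 = 3·5 + 1   →  a_3 = 3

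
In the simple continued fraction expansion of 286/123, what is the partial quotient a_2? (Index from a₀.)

286 = 2·123 + 40   →  a_0 = 2
123 = 3·40 + 3   →  a_1 = 3
40 = 13·3 + 1   →  a_2 = 13

13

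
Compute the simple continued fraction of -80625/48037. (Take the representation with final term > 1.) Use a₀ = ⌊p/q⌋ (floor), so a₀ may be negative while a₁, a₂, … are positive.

-80625 = -2·48037 + 15449
48037 = 3·15449 + 1690
15449 = 9·1690 + 239
1690 = 7·239 + 17
239 = 14·17 + 1
17 = 17·1 + 0  (stop)
So -80625/48037 = [-2; 3, 9, 7, 14, 17].

[-2; 3, 9, 7, 14, 17]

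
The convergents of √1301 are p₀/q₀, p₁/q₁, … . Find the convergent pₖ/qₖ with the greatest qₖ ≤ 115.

√1301 = [36; 14, 2, 2, 2, 2, 14, 72, …] (period length 7).
Convergents:
  p_0/q_0 = 36/1
  p_1/q_1 = 505/14
  p_2/q_2 = 1046/29
  p_3/q_3 = 2597/72
  p_4/q_4 = 6240/173
q_3 = 72 ≤ 115 < 173 = q_4, so the answer is 2597/72.

2597/72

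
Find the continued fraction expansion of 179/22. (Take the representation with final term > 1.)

179 = 8*22 + 3
22 = 7*3 + 1
3 = 3*1 + 0  (stop)
So 179/22 = [8; 7, 3].

[8; 7, 3]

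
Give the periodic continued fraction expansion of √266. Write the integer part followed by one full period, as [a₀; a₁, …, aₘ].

[16; 3, 4, 3, 32]

a₀ = ⌊√266⌋ = 16.
With m₀=0, d₀=1 and mₖ₊₁ = dₖaₖ − mₖ, dₖ₊₁ = (n − mₖ₊₁²)/dₖ, aₖ₊₁ = ⌊(a₀+mₖ₊₁)/dₖ₊₁⌋:
  k=1: m=16, d=10, a=3
  k=2: m=14, d=7, a=4
  k=3: m=14, d=10, a=3
  k=4: m=16, d=1, a=32
d=1 and a=2a₀=32 at k=4, so the next step gives (m, d) = (16, 10) again — its k=1 value — and the period has length 4.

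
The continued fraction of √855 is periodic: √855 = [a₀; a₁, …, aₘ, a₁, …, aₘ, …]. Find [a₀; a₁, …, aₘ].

[29; 4, 6, 4, 58]

a₀ = ⌊√855⌋ = 29.
With m₀=0, d₀=1 and mₖ₊₁ = dₖaₖ − mₖ, dₖ₊₁ = (n − mₖ₊₁²)/dₖ, aₖ₊₁ = ⌊(a₀+mₖ₊₁)/dₖ₊₁⌋:
  k=1: m=29, d=14, a=4
  k=2: m=27, d=9, a=6
  k=3: m=27, d=14, a=4
  k=4: m=29, d=1, a=58
d=1 and a=2a₀=58 at k=4, so the next step gives (m, d) = (29, 14) again — its k=1 value — and the period has length 4.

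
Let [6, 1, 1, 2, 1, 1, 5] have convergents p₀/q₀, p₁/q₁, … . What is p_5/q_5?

79/12

Using pₖ = aₖpₖ₋₁ + pₖ₋₂, qₖ = aₖqₖ₋₁ + qₖ₋₂ (with p₋₁=1, p₋₂=0, q₋₁=0, q₋₂=1):
  k=0: a=6, p=6, q=1
  k=1: a=1, p=7, q=1
  k=2: a=1, p=13, q=2
  k=3: a=2, p=33, q=5
  k=4: a=1, p=46, q=7
  k=5: a=1, p=79, q=12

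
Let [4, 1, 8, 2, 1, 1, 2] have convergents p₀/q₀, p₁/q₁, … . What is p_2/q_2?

44/9

Using pₖ = aₖpₖ₋₁ + pₖ₋₂, qₖ = aₖqₖ₋₁ + qₖ₋₂ (with p₋₁=1, p₋₂=0, q₋₁=0, q₋₂=1):
  k=0: a=4, p=4, q=1
  k=1: a=1, p=5, q=1
  k=2: a=8, p=44, q=9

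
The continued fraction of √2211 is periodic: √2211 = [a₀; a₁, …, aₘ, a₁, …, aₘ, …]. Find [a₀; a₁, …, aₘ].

a₀ = ⌊√2211⌋ = 47.
With m₀=0, d₀=1 and mₖ₊₁ = dₖaₖ − mₖ, dₖ₊₁ = (n − mₖ₊₁²)/dₖ, aₖ₊₁ = ⌊(a₀+mₖ₊₁)/dₖ₊₁⌋:
  k=1: m=47, d=2, a=47
  k=2: m=47, d=1, a=94
d=1 and a=2a₀=94 at k=2, so the next step gives (m, d) = (47, 2) again — its k=1 value — and the period has length 2.

[47; 47, 94]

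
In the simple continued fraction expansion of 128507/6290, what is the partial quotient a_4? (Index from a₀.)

128507 = 20·6290 + 2707   →  a_0 = 20
6290 = 2·2707 + 876   →  a_1 = 2
2707 = 3·876 + 79   →  a_2 = 3
876 = 11·79 + 7   →  a_3 = 11
79 = 11·7 + 2   →  a_4 = 11

11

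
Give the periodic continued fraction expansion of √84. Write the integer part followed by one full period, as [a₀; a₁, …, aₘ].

a₀ = ⌊√84⌋ = 9.
With m₀=0, d₀=1 and mₖ₊₁ = dₖaₖ − mₖ, dₖ₊₁ = (n − mₖ₊₁²)/dₖ, aₖ₊₁ = ⌊(a₀+mₖ₊₁)/dₖ₊₁⌋:
  k=1: m=9, d=3, a=6
  k=2: m=9, d=1, a=18
d=1 and a=2a₀=18 at k=2, so the next step gives (m, d) = (9, 3) again — its k=1 value — and the period has length 2.

[9; 6, 18]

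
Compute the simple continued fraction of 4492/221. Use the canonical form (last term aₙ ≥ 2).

4492 = 20·221 + 72
221 = 3·72 + 5
72 = 14·5 + 2
5 = 2·2 + 1
2 = 2·1 + 0  (stop)
So 4492/221 = [20; 3, 14, 2, 2].

[20; 3, 14, 2, 2]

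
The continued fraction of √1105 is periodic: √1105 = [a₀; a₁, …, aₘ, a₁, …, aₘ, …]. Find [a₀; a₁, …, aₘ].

[33; 4, 7, 7, 4, 66]

a₀ = ⌊√1105⌋ = 33.
With m₀=0, d₀=1 and mₖ₊₁ = dₖaₖ − mₖ, dₖ₊₁ = (n − mₖ₊₁²)/dₖ, aₖ₊₁ = ⌊(a₀+mₖ₊₁)/dₖ₊₁⌋:
  k=1: m=33, d=16, a=4
  k=2: m=31, d=9, a=7
  k=3: m=32, d=9, a=7
  k=4: m=31, d=16, a=4
  k=5: m=33, d=1, a=66
d=1 and a=2a₀=66 at k=5, so the next step gives (m, d) = (33, 16) again — its k=1 value — and the period has length 5.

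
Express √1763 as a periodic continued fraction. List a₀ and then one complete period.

a₀ = ⌊√1763⌋ = 41.
With m₀=0, d₀=1 and mₖ₊₁ = dₖaₖ − mₖ, dₖ₊₁ = (n − mₖ₊₁²)/dₖ, aₖ₊₁ = ⌊(a₀+mₖ₊₁)/dₖ₊₁⌋:
  k=1: m=41, d=82, a=1
  k=2: m=41, d=1, a=82
d=1 and a=2a₀=82 at k=2, so the next step gives (m, d) = (41, 82) again — its k=1 value — and the period has length 2.

[41; 1, 82]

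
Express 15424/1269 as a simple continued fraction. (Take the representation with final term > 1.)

15424 = 12*1269 + 196
1269 = 6*196 + 93
196 = 2*93 + 10
93 = 9*10 + 3
10 = 3*3 + 1
3 = 3*1 + 0  (stop)
So 15424/1269 = [12; 6, 2, 9, 3, 3].

[12; 6, 2, 9, 3, 3]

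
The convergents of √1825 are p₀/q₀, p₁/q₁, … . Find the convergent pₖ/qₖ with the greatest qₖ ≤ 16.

√1825 = [42; 1, 2, 1, 1, 2, 1, 84, …] (period length 7).
Convergents:
  p_0/q_0 = 42/1
  p_1/q_1 = 43/1
  p_2/q_2 = 128/3
  p_3/q_3 = 171/4
  p_4/q_4 = 299/7
  p_5/q_5 = 769/18
q_4 = 7 ≤ 16 < 18 = q_5, so the answer is 299/7.

299/7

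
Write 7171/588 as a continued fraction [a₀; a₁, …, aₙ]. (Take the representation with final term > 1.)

[12; 5, 8, 1, 5, 2]

7171 = 12·588 + 115
588 = 5·115 + 13
115 = 8·13 + 11
13 = 1·11 + 2
11 = 5·2 + 1
2 = 2·1 + 0  (stop)
So 7171/588 = [12; 5, 8, 1, 5, 2].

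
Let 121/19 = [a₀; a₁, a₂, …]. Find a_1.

121 = 6·19 + 7   →  a_0 = 6
19 = 2·7 + 5   →  a_1 = 2

2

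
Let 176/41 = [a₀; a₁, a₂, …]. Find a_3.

2

176 = 4·41 + 12   →  a_0 = 4
41 = 3·12 + 5   →  a_1 = 3
12 = 2·5 + 2   →  a_2 = 2
5 = 2·2 + 1   →  a_3 = 2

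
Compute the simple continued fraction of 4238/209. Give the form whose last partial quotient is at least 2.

4238 = 20·209 + 58
209 = 3·58 + 35
58 = 1·35 + 23
35 = 1·23 + 12
23 = 1·12 + 11
12 = 1·11 + 1
11 = 11·1 + 0  (stop)
So 4238/209 = [20; 3, 1, 1, 1, 1, 11].

[20; 3, 1, 1, 1, 1, 11]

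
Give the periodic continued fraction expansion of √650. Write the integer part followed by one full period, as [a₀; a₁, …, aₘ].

[25; 2, 50]

a₀ = ⌊√650⌋ = 25.
With m₀=0, d₀=1 and mₖ₊₁ = dₖaₖ − mₖ, dₖ₊₁ = (n − mₖ₊₁²)/dₖ, aₖ₊₁ = ⌊(a₀+mₖ₊₁)/dₖ₊₁⌋:
  k=1: m=25, d=25, a=2
  k=2: m=25, d=1, a=50
d=1 and a=2a₀=50 at k=2, so the next step gives (m, d) = (25, 25) again — its k=1 value — and the period has length 2.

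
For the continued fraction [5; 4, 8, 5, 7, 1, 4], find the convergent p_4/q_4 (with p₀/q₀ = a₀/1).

6375/1216

Using pₖ = aₖpₖ₋₁ + pₖ₋₂, qₖ = aₖqₖ₋₁ + qₖ₋₂ (with p₋₁=1, p₋₂=0, q₋₁=0, q₋₂=1):
  k=0: a=5, p=5, q=1
  k=1: a=4, p=21, q=4
  k=2: a=8, p=173, q=33
  k=3: a=5, p=886, q=169
  k=4: a=7, p=6375, q=1216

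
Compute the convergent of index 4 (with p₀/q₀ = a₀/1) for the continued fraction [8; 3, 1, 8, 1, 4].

322/39

Using pₖ = aₖpₖ₋₁ + pₖ₋₂, qₖ = aₖqₖ₋₁ + qₖ₋₂ (with p₋₁=1, p₋₂=0, q₋₁=0, q₋₂=1):
  k=0: a=8, p=8, q=1
  k=1: a=3, p=25, q=3
  k=2: a=1, p=33, q=4
  k=3: a=8, p=289, q=35
  k=4: a=1, p=322, q=39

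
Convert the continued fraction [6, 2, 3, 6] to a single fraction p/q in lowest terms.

283/44

Fold from the inside: start with 6/1.
  3 + 1/6 = 19/6
  2 + 6/19 = 44/19
  6 + 19/44 = 283/44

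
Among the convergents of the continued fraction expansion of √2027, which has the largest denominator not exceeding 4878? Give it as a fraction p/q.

182385/4051

√2027 = [45; 45, 90, …] (period length 2).
Convergents:
  p_0/q_0 = 45/1
  p_1/q_1 = 2026/45
  p_2/q_2 = 182385/4051
  p_3/q_3 = 8209351/182340
q_2 = 4051 ≤ 4878 < 182340 = q_3, so the answer is 182385/4051.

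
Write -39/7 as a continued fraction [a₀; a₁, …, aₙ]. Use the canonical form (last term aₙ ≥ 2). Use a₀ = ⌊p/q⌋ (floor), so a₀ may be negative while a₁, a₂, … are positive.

[-6; 2, 3]

-39 = -6*7 + 3
7 = 2*3 + 1
3 = 3*1 + 0  (stop)
So -39/7 = [-6; 2, 3].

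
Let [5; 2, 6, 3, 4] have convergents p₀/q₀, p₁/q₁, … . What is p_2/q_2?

Using pₖ = aₖpₖ₋₁ + pₖ₋₂, qₖ = aₖqₖ₋₁ + qₖ₋₂ (with p₋₁=1, p₋₂=0, q₋₁=0, q₋₂=1):
  k=0: a=5, p=5, q=1
  k=1: a=2, p=11, q=2
  k=2: a=6, p=71, q=13

71/13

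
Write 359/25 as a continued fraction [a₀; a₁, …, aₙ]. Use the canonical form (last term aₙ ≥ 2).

359 = 14·25 + 9
25 = 2·9 + 7
9 = 1·7 + 2
7 = 3·2 + 1
2 = 2·1 + 0  (stop)
So 359/25 = [14; 2, 1, 3, 2].

[14; 2, 1, 3, 2]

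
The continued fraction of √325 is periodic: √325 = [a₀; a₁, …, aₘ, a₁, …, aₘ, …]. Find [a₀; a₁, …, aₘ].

a₀ = ⌊√325⌋ = 18.
With m₀=0, d₀=1 and mₖ₊₁ = dₖaₖ − mₖ, dₖ₊₁ = (n − mₖ₊₁²)/dₖ, aₖ₊₁ = ⌊(a₀+mₖ₊₁)/dₖ₊₁⌋:
  k=1: m=18, d=1, a=36
d=1 and a=2a₀=36 at k=1, so the next step gives (m, d) = (18, 1) again — its k=1 value — and the period has length 1.

[18; 36]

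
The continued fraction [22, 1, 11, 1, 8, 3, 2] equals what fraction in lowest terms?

Fold from the inside: start with 2/1.
  3 + 1/2 = 7/2
  8 + 2/7 = 58/7
  1 + 7/58 = 65/58
  11 + 58/65 = 773/65
  1 + 65/773 = 838/773
  22 + 773/838 = 19209/838

19209/838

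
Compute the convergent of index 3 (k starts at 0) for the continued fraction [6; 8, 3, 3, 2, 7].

Using pₖ = aₖpₖ₋₁ + pₖ₋₂, qₖ = aₖqₖ₋₁ + qₖ₋₂ (with p₋₁=1, p₋₂=0, q₋₁=0, q₋₂=1):
  k=0: a=6, p=6, q=1
  k=1: a=8, p=49, q=8
  k=2: a=3, p=153, q=25
  k=3: a=3, p=508, q=83

508/83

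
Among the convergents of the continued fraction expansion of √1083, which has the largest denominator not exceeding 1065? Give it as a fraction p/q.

√1083 = [32; 1, 9, 1, 64, …] (period length 4).
Convergents:
  p_0/q_0 = 32/1
  p_1/q_1 = 33/1
  p_2/q_2 = 329/10
  p_3/q_3 = 362/11
  p_4/q_4 = 23497/714
  p_5/q_5 = 23859/725
  p_6/q_6 = 238228/7239
q_5 = 725 ≤ 1065 < 7239 = q_6, so the answer is 23859/725.

23859/725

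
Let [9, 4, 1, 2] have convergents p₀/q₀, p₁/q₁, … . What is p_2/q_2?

46/5

Using pₖ = aₖpₖ₋₁ + pₖ₋₂, qₖ = aₖqₖ₋₁ + qₖ₋₂ (with p₋₁=1, p₋₂=0, q₋₁=0, q₋₂=1):
  k=0: a=9, p=9, q=1
  k=1: a=4, p=37, q=4
  k=2: a=1, p=46, q=5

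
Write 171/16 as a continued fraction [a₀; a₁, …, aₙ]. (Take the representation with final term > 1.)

171 = 10·16 + 11
16 = 1·11 + 5
11 = 2·5 + 1
5 = 5·1 + 0  (stop)
So 171/16 = [10; 1, 2, 5].

[10; 1, 2, 5]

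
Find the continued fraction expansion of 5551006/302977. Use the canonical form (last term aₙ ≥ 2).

[18; 3, 9, 11, 12, 11, 2, 3]

5551006 = 18*302977 + 97420
302977 = 3*97420 + 10717
97420 = 9*10717 + 967
10717 = 11*967 + 80
967 = 12*80 + 7
80 = 11*7 + 3
7 = 2*3 + 1
3 = 3*1 + 0  (stop)
So 5551006/302977 = [18; 3, 9, 11, 12, 11, 2, 3].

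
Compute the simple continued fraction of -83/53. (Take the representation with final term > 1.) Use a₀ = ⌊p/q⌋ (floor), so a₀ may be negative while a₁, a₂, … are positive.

[-2; 2, 3, 3, 2]

-83 = -2·53 + 23
53 = 2·23 + 7
23 = 3·7 + 2
7 = 3·2 + 1
2 = 2·1 + 0  (stop)
So -83/53 = [-2; 2, 3, 3, 2].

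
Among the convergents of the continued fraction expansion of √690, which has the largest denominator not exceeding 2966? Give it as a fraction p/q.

76886/2927

√690 = [26; 3, 1, 2, 1, 3, 52, …] (period length 6).
Convergents:
  p_0/q_0 = 26/1
  p_1/q_1 = 79/3
  p_2/q_2 = 105/4
  p_3/q_3 = 289/11
  p_4/q_4 = 394/15
  p_5/q_5 = 1471/56
  p_6/q_6 = 76886/2927
  p_7/q_7 = 232129/8837
q_6 = 2927 ≤ 2966 < 8837 = q_7, so the answer is 76886/2927.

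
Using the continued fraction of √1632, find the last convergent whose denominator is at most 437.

√1632 = [40; 2, 1, 1, 19, 1, 1, 2, 80, …] (period length 8).
Convergents:
  p_0/q_0 = 40/1
  p_1/q_1 = 81/2
  p_2/q_2 = 121/3
  p_3/q_3 = 202/5
  p_4/q_4 = 3959/98
  p_5/q_5 = 4161/103
  p_6/q_6 = 8120/201
  p_7/q_7 = 20401/505
q_6 = 201 ≤ 437 < 505 = q_7, so the answer is 8120/201.

8120/201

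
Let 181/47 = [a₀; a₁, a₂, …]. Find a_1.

181 = 3·47 + 40   →  a_0 = 3
47 = 1·40 + 7   →  a_1 = 1

1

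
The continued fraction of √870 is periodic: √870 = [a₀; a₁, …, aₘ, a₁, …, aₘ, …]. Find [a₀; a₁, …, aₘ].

a₀ = ⌊√870⌋ = 29.
With m₀=0, d₀=1 and mₖ₊₁ = dₖaₖ − mₖ, dₖ₊₁ = (n − mₖ₊₁²)/dₖ, aₖ₊₁ = ⌊(a₀+mₖ₊₁)/dₖ₊₁⌋:
  k=1: m=29, d=29, a=2
  k=2: m=29, d=1, a=58
d=1 and a=2a₀=58 at k=2, so the next step gives (m, d) = (29, 29) again — its k=1 value — and the period has length 2.

[29; 2, 58]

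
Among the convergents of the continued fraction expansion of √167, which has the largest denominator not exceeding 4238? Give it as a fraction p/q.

√167 = [12; 1, 11, 1, 24, …] (period length 4).
Convergents:
  p_0/q_0 = 12/1
  p_1/q_1 = 13/1
  p_2/q_2 = 155/12
  p_3/q_3 = 168/13
  p_4/q_4 = 4187/324
  p_5/q_5 = 4355/337
  p_6/q_6 = 52092/4031
  p_7/q_7 = 56447/4368
q_6 = 4031 ≤ 4238 < 4368 = q_7, so the answer is 52092/4031.

52092/4031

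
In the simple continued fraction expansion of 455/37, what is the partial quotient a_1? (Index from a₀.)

3

455 = 12·37 + 11   →  a_0 = 12
37 = 3·11 + 4   →  a_1 = 3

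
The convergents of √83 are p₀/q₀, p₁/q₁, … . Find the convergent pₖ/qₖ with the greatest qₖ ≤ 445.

√83 = [9; 9, 18, …] (period length 2).
Convergents:
  p_0/q_0 = 9/1
  p_1/q_1 = 82/9
  p_2/q_2 = 1485/163
  p_3/q_3 = 13447/1476
q_2 = 163 ≤ 445 < 1476 = q_3, so the answer is 1485/163.

1485/163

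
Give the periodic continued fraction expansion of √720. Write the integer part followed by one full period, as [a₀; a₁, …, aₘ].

[26; 1, 4, 1, 52]

a₀ = ⌊√720⌋ = 26.
With m₀=0, d₀=1 and mₖ₊₁ = dₖaₖ − mₖ, dₖ₊₁ = (n − mₖ₊₁²)/dₖ, aₖ₊₁ = ⌊(a₀+mₖ₊₁)/dₖ₊₁⌋:
  k=1: m=26, d=44, a=1
  k=2: m=18, d=9, a=4
  k=3: m=18, d=44, a=1
  k=4: m=26, d=1, a=52
d=1 and a=2a₀=52 at k=4, so the next step gives (m, d) = (26, 44) again — its k=1 value — and the period has length 4.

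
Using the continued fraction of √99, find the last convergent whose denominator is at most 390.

3771/379

√99 = [9; 1, 18, …] (period length 2).
Convergents:
  p_0/q_0 = 9/1
  p_1/q_1 = 10/1
  p_2/q_2 = 189/19
  p_3/q_3 = 199/20
  p_4/q_4 = 3771/379
  p_5/q_5 = 3970/399
q_4 = 379 ≤ 390 < 399 = q_5, so the answer is 3771/379.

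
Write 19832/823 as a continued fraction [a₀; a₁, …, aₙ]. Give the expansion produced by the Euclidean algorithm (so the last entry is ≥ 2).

19832 = 24·823 + 80
823 = 10·80 + 23
80 = 3·23 + 11
23 = 2·11 + 1
11 = 11·1 + 0  (stop)
So 19832/823 = [24; 10, 3, 2, 11].

[24; 10, 3, 2, 11]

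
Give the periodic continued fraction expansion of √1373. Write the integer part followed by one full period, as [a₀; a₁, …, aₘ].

a₀ = ⌊√1373⌋ = 37.

[37; 18, 1, 1, 18, 74]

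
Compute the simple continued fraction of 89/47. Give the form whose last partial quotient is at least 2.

[1; 1, 8, 2, 2]

89 = 1·47 + 42
47 = 1·42 + 5
42 = 8·5 + 2
5 = 2·2 + 1
2 = 2·1 + 0  (stop)
So 89/47 = [1; 1, 8, 2, 2].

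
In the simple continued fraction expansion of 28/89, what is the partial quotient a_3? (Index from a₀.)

28 = 0·89 + 28   →  a_0 = 0
89 = 3·28 + 5   →  a_1 = 3
28 = 5·5 + 3   →  a_2 = 5
5 = 1·3 + 2   →  a_3 = 1

1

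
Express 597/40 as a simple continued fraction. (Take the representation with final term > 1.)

[14; 1, 12, 3]

597 = 14·40 + 37
40 = 1·37 + 3
37 = 12·3 + 1
3 = 3·1 + 0  (stop)
So 597/40 = [14; 1, 12, 3].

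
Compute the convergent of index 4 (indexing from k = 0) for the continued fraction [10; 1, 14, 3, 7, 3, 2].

3685/337

Using pₖ = aₖpₖ₋₁ + pₖ₋₂, qₖ = aₖqₖ₋₁ + qₖ₋₂ (with p₋₁=1, p₋₂=0, q₋₁=0, q₋₂=1):
  k=0: a=10, p=10, q=1
  k=1: a=1, p=11, q=1
  k=2: a=14, p=164, q=15
  k=3: a=3, p=503, q=46
  k=4: a=7, p=3685, q=337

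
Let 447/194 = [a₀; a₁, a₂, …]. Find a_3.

2

447 = 2·194 + 59   →  a_0 = 2
194 = 3·59 + 17   →  a_1 = 3
59 = 3·17 + 8   →  a_2 = 3
17 = 2·8 + 1   →  a_3 = 2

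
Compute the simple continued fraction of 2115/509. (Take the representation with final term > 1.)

2115 = 4×509 + 79
509 = 6×79 + 35
79 = 2×35 + 9
35 = 3×9 + 8
9 = 1×8 + 1
8 = 8×1 + 0  (stop)
So 2115/509 = [4; 6, 2, 3, 1, 8].

[4; 6, 2, 3, 1, 8]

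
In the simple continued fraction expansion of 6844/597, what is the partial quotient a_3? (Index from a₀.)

2

6844 = 11·597 + 277   →  a_0 = 11
597 = 2·277 + 43   →  a_1 = 2
277 = 6·43 + 19   →  a_2 = 6
43 = 2·19 + 5   →  a_3 = 2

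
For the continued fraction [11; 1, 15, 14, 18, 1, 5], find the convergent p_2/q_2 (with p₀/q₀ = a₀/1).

Using pₖ = aₖpₖ₋₁ + pₖ₋₂, qₖ = aₖqₖ₋₁ + qₖ₋₂ (with p₋₁=1, p₋₂=0, q₋₁=0, q₋₂=1):
  k=0: a=11, p=11, q=1
  k=1: a=1, p=12, q=1
  k=2: a=15, p=191, q=16

191/16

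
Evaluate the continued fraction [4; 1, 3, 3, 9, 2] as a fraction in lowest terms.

1216/255

Fold from the inside: start with 2/1.
  9 + 1/2 = 19/2
  3 + 2/19 = 59/19
  3 + 19/59 = 196/59
  1 + 59/196 = 255/196
  4 + 196/255 = 1216/255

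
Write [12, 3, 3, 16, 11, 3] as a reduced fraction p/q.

68539/5572

Fold from the inside: start with 3/1.
  11 + 1/3 = 34/3
  16 + 3/34 = 547/34
  3 + 34/547 = 1675/547
  3 + 547/1675 = 5572/1675
  12 + 1675/5572 = 68539/5572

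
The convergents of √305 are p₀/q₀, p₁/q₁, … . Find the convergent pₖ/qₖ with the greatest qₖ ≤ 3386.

34195/1958

√305 = [17; 2, 6, 2, 34, …] (period length 4).
Convergents:
  p_0/q_0 = 17/1
  p_1/q_1 = 35/2
  p_2/q_2 = 227/13
  p_3/q_3 = 489/28
  p_4/q_4 = 16853/965
  p_5/q_5 = 34195/1958
  p_6/q_6 = 222023/12713
q_5 = 1958 ≤ 3386 < 12713 = q_6, so the answer is 34195/1958.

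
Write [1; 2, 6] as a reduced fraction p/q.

19/13

Fold from the inside: start with 6/1.
  2 + 1/6 = 13/6
  1 + 6/13 = 19/13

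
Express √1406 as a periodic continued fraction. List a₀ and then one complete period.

a₀ = ⌊√1406⌋ = 37.
With m₀=0, d₀=1 and mₖ₊₁ = dₖaₖ − mₖ, dₖ₊₁ = (n − mₖ₊₁²)/dₖ, aₖ₊₁ = ⌊(a₀+mₖ₊₁)/dₖ₊₁⌋:
  k=1: m=37, d=37, a=2
  k=2: m=37, d=1, a=74
d=1 and a=2a₀=74 at k=2, so the next step gives (m, d) = (37, 37) again — its k=1 value — and the period has length 2.

[37; 2, 74]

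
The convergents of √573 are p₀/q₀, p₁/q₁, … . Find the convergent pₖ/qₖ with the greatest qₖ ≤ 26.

383/16

√573 = [23; 1, 14, 1, 46, …] (period length 4).
Convergents:
  p_0/q_0 = 23/1
  p_1/q_1 = 24/1
  p_2/q_2 = 359/15
  p_3/q_3 = 383/16
  p_4/q_4 = 17977/751
q_3 = 16 ≤ 26 < 751 = q_4, so the answer is 383/16.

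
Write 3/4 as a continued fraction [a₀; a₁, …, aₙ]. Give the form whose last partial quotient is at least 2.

[0; 1, 3]

3 = 0·4 + 3
4 = 1·3 + 1
3 = 3·1 + 0  (stop)
So 3/4 = [0; 1, 3].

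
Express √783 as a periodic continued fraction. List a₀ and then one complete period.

a₀ = ⌊√783⌋ = 27.
With m₀=0, d₀=1 and mₖ₊₁ = dₖaₖ − mₖ, dₖ₊₁ = (n − mₖ₊₁²)/dₖ, aₖ₊₁ = ⌊(a₀+mₖ₊₁)/dₖ₊₁⌋:
  k=1: m=27, d=54, a=1
  k=2: m=27, d=1, a=54
d=1 and a=2a₀=54 at k=2, so the next step gives (m, d) = (27, 54) again — its k=1 value — and the period has length 2.

[27; 1, 54]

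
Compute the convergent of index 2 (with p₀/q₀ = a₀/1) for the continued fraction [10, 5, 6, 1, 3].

316/31

Using pₖ = aₖpₖ₋₁ + pₖ₋₂, qₖ = aₖqₖ₋₁ + qₖ₋₂ (with p₋₁=1, p₋₂=0, q₋₁=0, q₋₂=1):
  k=0: a=10, p=10, q=1
  k=1: a=5, p=51, q=5
  k=2: a=6, p=316, q=31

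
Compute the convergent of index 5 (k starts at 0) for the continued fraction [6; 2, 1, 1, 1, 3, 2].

Using pₖ = aₖpₖ₋₁ + pₖ₋₂, qₖ = aₖqₖ₋₁ + qₖ₋₂ (with p₋₁=1, p₋₂=0, q₋₁=0, q₋₂=1):
  k=0: a=6, p=6, q=1
  k=1: a=2, p=13, q=2
  k=2: a=1, p=19, q=3
  k=3: a=1, p=32, q=5
  k=4: a=1, p=51, q=8
  k=5: a=3, p=185, q=29

185/29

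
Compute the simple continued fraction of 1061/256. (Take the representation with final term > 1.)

1061 = 4·256 + 37
256 = 6·37 + 34
37 = 1·34 + 3
34 = 11·3 + 1
3 = 3·1 + 0  (stop)
So 1061/256 = [4; 6, 1, 11, 3].

[4; 6, 1, 11, 3]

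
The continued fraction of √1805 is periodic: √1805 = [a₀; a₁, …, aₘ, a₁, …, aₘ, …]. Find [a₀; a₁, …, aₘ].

[42; 2, 16, 2, 84]

a₀ = ⌊√1805⌋ = 42.
With m₀=0, d₀=1 and mₖ₊₁ = dₖaₖ − mₖ, dₖ₊₁ = (n − mₖ₊₁²)/dₖ, aₖ₊₁ = ⌊(a₀+mₖ₊₁)/dₖ₊₁⌋:
  k=1: m=42, d=41, a=2
  k=2: m=40, d=5, a=16
  k=3: m=40, d=41, a=2
  k=4: m=42, d=1, a=84
d=1 and a=2a₀=84 at k=4, so the next step gives (m, d) = (42, 41) again — its k=1 value — and the period has length 4.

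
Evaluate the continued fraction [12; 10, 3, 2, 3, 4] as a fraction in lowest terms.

12823/1060

Fold from the inside: start with 4/1.
  3 + 1/4 = 13/4
  2 + 4/13 = 30/13
  3 + 13/30 = 103/30
  10 + 30/103 = 1060/103
  12 + 103/1060 = 12823/1060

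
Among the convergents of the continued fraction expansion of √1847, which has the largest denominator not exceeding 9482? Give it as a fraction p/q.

158885/3697

√1847 = [42; 1, 41, 1, 84, …] (period length 4).
Convergents:
  p_0/q_0 = 42/1
  p_1/q_1 = 43/1
  p_2/q_2 = 1805/42
  p_3/q_3 = 1848/43
  p_4/q_4 = 157037/3654
  p_5/q_5 = 158885/3697
  p_6/q_6 = 6671322/155231
q_5 = 3697 ≤ 9482 < 155231 = q_6, so the answer is 158885/3697.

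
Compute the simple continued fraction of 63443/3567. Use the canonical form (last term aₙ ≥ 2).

63443 = 17*3567 + 2804
3567 = 1*2804 + 763
2804 = 3*763 + 515
763 = 1*515 + 248
515 = 2*248 + 19
248 = 13*19 + 1
19 = 19*1 + 0  (stop)
So 63443/3567 = [17; 1, 3, 1, 2, 13, 19].

[17; 1, 3, 1, 2, 13, 19]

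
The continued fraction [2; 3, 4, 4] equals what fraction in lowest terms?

127/55

Fold from the inside: start with 4/1.
  4 + 1/4 = 17/4
  3 + 4/17 = 55/17
  2 + 17/55 = 127/55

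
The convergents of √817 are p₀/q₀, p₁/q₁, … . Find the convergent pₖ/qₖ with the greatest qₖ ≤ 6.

√817 = [28; 1, 1, 2, 1, 1, 56, …] (period length 6).
Convergents:
  p_0/q_0 = 28/1
  p_1/q_1 = 29/1
  p_2/q_2 = 57/2
  p_3/q_3 = 143/5
  p_4/q_4 = 200/7
q_3 = 5 ≤ 6 < 7 = q_4, so the answer is 143/5.

143/5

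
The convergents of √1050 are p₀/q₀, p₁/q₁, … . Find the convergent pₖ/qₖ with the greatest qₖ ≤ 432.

√1050 = [32; 2, 2, 10, 2, 2, 64, …] (period length 6).
Convergents:
  p_0/q_0 = 32/1
  p_1/q_1 = 65/2
  p_2/q_2 = 162/5
  p_3/q_3 = 1685/52
  p_4/q_4 = 3532/109
  p_5/q_5 = 8749/270
  p_6/q_6 = 563468/17389
q_5 = 270 ≤ 432 < 17389 = q_6, so the answer is 8749/270.

8749/270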